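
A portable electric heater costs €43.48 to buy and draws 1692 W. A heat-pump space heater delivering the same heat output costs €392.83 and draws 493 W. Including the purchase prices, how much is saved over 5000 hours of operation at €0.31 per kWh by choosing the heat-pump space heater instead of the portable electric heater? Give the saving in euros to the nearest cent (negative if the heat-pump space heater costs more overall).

€1509.10

portable electric heater: €43.48 + (1692/1000) kW × 5000 h × €0.31 = €43.48 + €2622.6 = €2666.08
heat-pump space heater: €392.83 + (493/1000) kW × 5000 h × €0.31 = €392.83 + €764.15 = €1156.98
Saving = €2666.08 − €1156.98 = €1509.1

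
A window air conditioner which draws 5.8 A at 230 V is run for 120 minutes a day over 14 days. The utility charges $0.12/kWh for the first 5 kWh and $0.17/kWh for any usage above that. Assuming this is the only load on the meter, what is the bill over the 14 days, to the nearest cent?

$6.10

Power = 5.8 A × 230 V = 1334 W = 1.334 kW
Runtime = 120 min × 14 = 1680 min = 28 h
Energy = 1.334 kW × 28 h = 37.352 kWh
Tier 1 (0–5 kWh): 5 × $0.12 = $0.6
Above 5 kWh: 32.352 × $0.17 = $5.49984
Bill = $6.10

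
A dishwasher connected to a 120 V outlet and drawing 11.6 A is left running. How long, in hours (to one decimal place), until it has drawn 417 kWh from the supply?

Power = 11.6 A × 120 V = 1392 W = 1.392 kW
Hours = 417 kWh ÷ 1.392 kW = 299.6 h

299.6 h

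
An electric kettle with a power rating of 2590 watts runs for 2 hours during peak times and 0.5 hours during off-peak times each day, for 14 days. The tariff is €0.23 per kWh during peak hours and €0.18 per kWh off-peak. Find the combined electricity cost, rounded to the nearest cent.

Peak energy = 2.59 kW × 2 h × 14 = 72.52 kWh
Off-peak energy = 2.59 kW × 0.5 h × 14 = 18.13 kWh
Cost = 72.52 × €0.23 + 18.13 × €0.18 = €16.6796 + €3.2634 = €19.94

€19.94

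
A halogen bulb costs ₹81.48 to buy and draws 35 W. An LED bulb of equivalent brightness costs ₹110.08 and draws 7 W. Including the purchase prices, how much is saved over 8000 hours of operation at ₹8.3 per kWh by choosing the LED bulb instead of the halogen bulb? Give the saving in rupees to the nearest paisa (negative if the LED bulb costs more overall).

₹1830.60

halogen bulb: ₹81.48 + (35/1000) kW × 8000 h × ₹8.3 = ₹81.48 + ₹2324 = ₹2405.48
LED bulb: ₹110.08 + (7/1000) kW × 8000 h × ₹8.3 = ₹110.08 + ₹464.8 = ₹574.88
Saving = ₹2405.48 − ₹574.88 = ₹1830.6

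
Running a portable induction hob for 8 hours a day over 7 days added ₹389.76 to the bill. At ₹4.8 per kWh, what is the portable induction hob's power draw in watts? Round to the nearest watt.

1450 W

Energy = ₹389.76 ÷ ₹4.8/kWh = 81.2 kWh
Runtime = 8 h/day × 7 days = 56 h
Power = 81.2 kWh ÷ 56 h = 1.45 kW = 1450 W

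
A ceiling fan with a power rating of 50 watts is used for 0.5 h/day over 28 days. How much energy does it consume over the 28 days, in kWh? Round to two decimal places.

Runtime = 0.5 h/day × 28 days = 14 h
Energy = 0.05 kW × 14 h = 0.7 kWh

0.70 kWh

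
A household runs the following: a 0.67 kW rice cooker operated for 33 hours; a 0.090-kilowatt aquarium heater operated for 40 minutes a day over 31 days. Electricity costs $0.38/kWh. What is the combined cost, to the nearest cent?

$9.11

rice cooker: 0.67 kW × 33 h = 22.11 kWh
aquarium heater: Runtime = 40 min × 31 = 1240 min = 20.666666… h
aquarium heater: 0.09 kW × 20.666666… h = 1.86 kWh
Total energy = 23.97 kWh
Cost = 23.97 × $0.38 = $9.11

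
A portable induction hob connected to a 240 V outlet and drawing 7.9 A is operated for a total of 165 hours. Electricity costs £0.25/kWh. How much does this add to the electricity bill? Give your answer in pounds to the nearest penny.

Power = 7.9 A × 240 V = 1896 W = 1.896 kW
Energy = 1.896 kW × 165 h = 312.84 kWh
Cost = 312.84 kWh × £0.25/kWh = £78.21

£78.21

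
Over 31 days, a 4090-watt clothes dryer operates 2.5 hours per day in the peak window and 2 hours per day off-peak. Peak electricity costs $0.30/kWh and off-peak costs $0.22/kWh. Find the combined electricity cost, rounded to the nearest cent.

$150.88

Peak energy = 4.09 kW × 2.5 h × 31 = 316.975 kWh
Off-peak energy = 4.09 kW × 2 h × 31 = 253.58 kWh
Cost = 316.975 × $0.30 + 253.58 × $0.22 = $95.0925 + $55.7876 = $150.88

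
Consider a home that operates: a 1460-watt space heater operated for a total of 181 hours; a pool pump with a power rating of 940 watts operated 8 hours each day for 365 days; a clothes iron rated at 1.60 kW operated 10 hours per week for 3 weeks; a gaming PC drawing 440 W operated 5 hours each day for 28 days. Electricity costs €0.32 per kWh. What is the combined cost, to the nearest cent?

space heater: 1.46 kW × 181 h = 264.26 kWh
pool pump: Runtime = 8 h/day × 365 days = 2920 h
pool pump: 0.94 kW × 2920 h = 2744.8 kWh
clothes iron: Runtime = 10 h/week × 3 weeks = 30 h
clothes iron: 1.6 kW × 30 h = 48 kWh
gaming PC: Runtime = 5 h/day × 28 days = 140 h
gaming PC: 0.44 kW × 140 h = 61.6 kWh
Total energy = 3118.66 kWh
Cost = 3118.66 × €0.32 = €997.97

€997.97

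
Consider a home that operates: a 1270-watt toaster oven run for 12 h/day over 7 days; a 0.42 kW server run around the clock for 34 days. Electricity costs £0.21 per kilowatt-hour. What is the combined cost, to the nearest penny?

toaster oven: Runtime = 12 h/day × 7 days = 84 h
toaster oven: 1.27 kW × 84 h = 106.68 kWh
server: Runtime = 24 h × 34 = 816 h
server: 0.42 kW × 816 h = 342.72 kWh
Total energy = 449.4 kWh
Cost = 449.4 × £0.21 = £94.37

£94.37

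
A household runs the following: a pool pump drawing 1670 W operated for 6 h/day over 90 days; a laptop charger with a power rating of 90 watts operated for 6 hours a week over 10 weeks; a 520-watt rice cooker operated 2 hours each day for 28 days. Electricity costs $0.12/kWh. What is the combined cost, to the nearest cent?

pool pump: Runtime = 6 h/day × 90 days = 540 h
pool pump: 1.67 kW × 540 h = 901.8 kWh
laptop charger: Runtime = 6 h/week × 10 weeks = 60 h
laptop charger: 0.09 kW × 60 h = 5.4 kWh
rice cooker: Runtime = 2 h/day × 28 days = 56 h
rice cooker: 0.52 kW × 56 h = 29.12 kWh
Total energy = 936.32 kWh
Cost = 936.32 × $0.12 = $112.36

$112.36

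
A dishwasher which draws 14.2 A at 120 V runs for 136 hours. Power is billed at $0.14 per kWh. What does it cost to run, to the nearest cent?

$32.44

Power = 14.2 A × 120 V = 1704 W = 1.704 kW
Energy = 1.704 kW × 136 h = 231.744 kWh
Cost = 231.744 kWh × $0.14/kWh = $32.44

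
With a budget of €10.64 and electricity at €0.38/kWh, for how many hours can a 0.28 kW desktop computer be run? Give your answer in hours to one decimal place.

Energy available = €10.64 ÷ €0.38/kWh = 28 kWh
Hours = 28 kWh ÷ 0.28 kW = 100.0 h

100.0 h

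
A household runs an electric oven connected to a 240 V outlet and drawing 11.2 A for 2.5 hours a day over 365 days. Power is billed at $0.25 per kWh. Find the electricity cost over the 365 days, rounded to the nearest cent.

Power = 11.2 A × 240 V = 2688 W = 2.688 kW
Runtime = 2.5 h/day × 365 days = 912.5 h
Energy = 2.688 kW × 912.5 h = 2452.8 kWh
Cost = 2452.8 kWh × $0.25/kWh = $613.20

$613.20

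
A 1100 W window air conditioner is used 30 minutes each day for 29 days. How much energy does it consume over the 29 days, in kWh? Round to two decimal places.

15.95 kWh

Runtime = 30 min × 29 = 870 min = 14.5 h
Energy = 1.1 kW × 14.5 h = 15.95 kWh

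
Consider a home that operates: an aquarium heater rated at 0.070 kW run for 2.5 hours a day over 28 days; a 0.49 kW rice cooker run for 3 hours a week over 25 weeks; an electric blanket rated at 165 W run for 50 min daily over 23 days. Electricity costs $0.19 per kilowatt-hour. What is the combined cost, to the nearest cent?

aquarium heater: Runtime = 2.5 h/day × 28 days = 70 h
aquarium heater: 0.07 kW × 70 h = 4.9 kWh
rice cooker: Runtime = 3 h/week × 25 weeks = 75 h
rice cooker: 0.49 kW × 75 h = 36.75 kWh
electric blanket: Runtime = 50 min × 23 = 1150 min = 19.166666… h
electric blanket: 0.165 kW × 19.166666… h = 3.1625 kWh
Total energy = 44.8125 kWh
Cost = 44.8125 × $0.19 = $8.51

$8.51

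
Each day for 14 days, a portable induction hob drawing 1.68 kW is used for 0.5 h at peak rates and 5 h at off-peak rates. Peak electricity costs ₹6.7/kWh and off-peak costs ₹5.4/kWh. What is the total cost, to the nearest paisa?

Peak energy = 1.68 kW × 0.5 h × 14 = 11.76 kWh
Off-peak energy = 1.68 kW × 5 h × 14 = 117.6 kWh
Cost = 11.76 × ₹6.7 + 117.6 × ₹5.4 = ₹78.792 + ₹635.04 = ₹713.83

₹713.83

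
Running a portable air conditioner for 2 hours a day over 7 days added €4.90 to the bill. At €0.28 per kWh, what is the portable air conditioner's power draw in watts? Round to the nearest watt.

Energy = €4.90 ÷ €0.28/kWh = 17.5 kWh
Runtime = 2 h/day × 7 days = 14 h
Power = 17.5 kWh ÷ 14 h = 1.25 kW = 1250 W

1250 W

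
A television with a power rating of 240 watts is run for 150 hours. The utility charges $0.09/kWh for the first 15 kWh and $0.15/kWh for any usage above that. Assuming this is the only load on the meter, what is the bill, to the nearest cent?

$4.50

Energy = 0.24 kW × 150 h = 36 kWh
Tier 1 (0–15 kWh): 15 × $0.09 = $1.35
Above 15 kWh: 21 × $0.15 = $3.15
Bill = $4.50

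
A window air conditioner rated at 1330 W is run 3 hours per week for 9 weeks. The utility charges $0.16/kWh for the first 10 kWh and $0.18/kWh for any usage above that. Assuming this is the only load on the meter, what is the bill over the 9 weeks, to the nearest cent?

Runtime = 3 h/week × 9 weeks = 27 h
Energy = 1.33 kW × 27 h = 35.91 kWh
Tier 1 (0–10 kWh): 10 × $0.16 = $1.6
Above 10 kWh: 25.91 × $0.18 = $4.6638
Bill = $6.26

$6.26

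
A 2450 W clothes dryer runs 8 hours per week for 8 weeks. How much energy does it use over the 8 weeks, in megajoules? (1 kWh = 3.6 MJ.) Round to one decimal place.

Runtime = 8 h/week × 8 weeks = 64 h
Energy = 2.45 kW × 64 h = 156.8 kWh
= 156.8 × 3.6 MJ = 564.5 MJ

564.5 MJ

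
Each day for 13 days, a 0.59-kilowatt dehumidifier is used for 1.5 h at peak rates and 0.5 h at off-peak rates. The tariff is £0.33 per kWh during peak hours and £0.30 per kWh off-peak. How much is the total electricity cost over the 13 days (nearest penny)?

Peak energy = 0.59 kW × 1.5 h × 13 = 11.505 kWh
Off-peak energy = 0.59 kW × 0.5 h × 13 = 3.835 kWh
Cost = 11.505 × £0.33 + 3.835 × £0.30 = £3.79665 + £1.1505 = £4.95

£4.95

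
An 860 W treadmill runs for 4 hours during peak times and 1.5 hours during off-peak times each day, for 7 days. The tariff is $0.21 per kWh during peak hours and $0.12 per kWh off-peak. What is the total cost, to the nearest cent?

$6.14

Peak energy = 0.86 kW × 4 h × 7 = 24.08 kWh
Off-peak energy = 0.86 kW × 1.5 h × 7 = 9.03 kWh
Cost = 24.08 × $0.21 + 9.03 × $0.12 = $5.0568 + $1.0836 = $6.14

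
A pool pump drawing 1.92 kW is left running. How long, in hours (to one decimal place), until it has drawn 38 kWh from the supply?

Hours = 38 kWh ÷ 1.92 kW = 19.8 h

19.8 h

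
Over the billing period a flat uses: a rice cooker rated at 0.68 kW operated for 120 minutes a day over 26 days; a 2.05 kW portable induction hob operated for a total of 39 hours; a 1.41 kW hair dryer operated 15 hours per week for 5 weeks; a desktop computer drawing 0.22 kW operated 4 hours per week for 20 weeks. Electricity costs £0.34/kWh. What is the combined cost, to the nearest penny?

rice cooker: Runtime = 120 min × 26 = 3120 min = 52 h
rice cooker: 0.68 kW × 52 h = 35.36 kWh
portable induction hob: 2.05 kW × 39 h = 79.95 kWh
hair dryer: Runtime = 15 h/week × 5 weeks = 75 h
hair dryer: 1.41 kW × 75 h = 105.75 kWh
desktop computer: Runtime = 4 h/week × 20 weeks = 80 h
desktop computer: 0.22 kW × 80 h = 17.6 kWh
Total energy = 238.66 kWh
Cost = 238.66 × £0.34 = £81.14

£81.14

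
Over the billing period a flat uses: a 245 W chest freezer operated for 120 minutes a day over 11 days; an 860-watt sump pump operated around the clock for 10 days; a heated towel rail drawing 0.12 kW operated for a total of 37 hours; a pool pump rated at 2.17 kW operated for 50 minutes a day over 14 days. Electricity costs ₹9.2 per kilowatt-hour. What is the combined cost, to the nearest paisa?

₹2222.23

chest freezer: Runtime = 120 min × 11 = 1320 min = 22 h
chest freezer: 0.245 kW × 22 h = 5.39 kWh
sump pump: Runtime = 24 h × 10 = 240 h
sump pump: 0.86 kW × 240 h = 206.4 kWh
heated towel rail: 0.12 kW × 37 h = 4.44 kWh
pool pump: Runtime = 50 min × 14 = 700 min = 11.666666… h
pool pump: 2.17 kW × 11.666666… h = 25.316666… kWh
Total energy = 241.546666… kWh
Cost = 241.546666… × ₹9.2 = ₹2222.23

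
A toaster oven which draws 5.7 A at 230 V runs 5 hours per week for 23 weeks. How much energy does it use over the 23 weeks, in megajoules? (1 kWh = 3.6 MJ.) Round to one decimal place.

542.8 MJ

Power = 5.7 A × 230 V = 1311 W = 1.311 kW
Runtime = 5 h/week × 23 weeks = 115 h
Energy = 1.311 kW × 115 h = 150.765 kWh
= 150.765 × 3.6 MJ = 542.8 MJ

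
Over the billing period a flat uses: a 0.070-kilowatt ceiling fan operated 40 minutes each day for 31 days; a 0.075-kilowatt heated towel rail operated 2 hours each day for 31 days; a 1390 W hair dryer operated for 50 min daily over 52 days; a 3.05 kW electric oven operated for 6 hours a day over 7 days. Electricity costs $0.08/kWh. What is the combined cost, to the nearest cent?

ceiling fan: Runtime = 40 min × 31 = 1240 min = 20.666666… h
ceiling fan: 0.07 kW × 20.666666… h = 1.446666… kWh
heated towel rail: Runtime = 2 h/day × 31 days = 62 h
heated towel rail: 0.075 kW × 62 h = 4.65 kWh
hair dryer: Runtime = 50 min × 52 = 2600 min = 43.333333… h
hair dryer: 1.39 kW × 43.333333… h = 60.233333… kWh
electric oven: Runtime = 6 h/day × 7 days = 42 h
electric oven: 3.05 kW × 42 h = 128.1 kWh
Total energy = 194.43 kWh
Cost = 194.43 × $0.08 = $15.55

$15.55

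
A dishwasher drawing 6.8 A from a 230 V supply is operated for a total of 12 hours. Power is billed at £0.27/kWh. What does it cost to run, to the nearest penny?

Power = 6.8 A × 230 V = 1564 W = 1.564 kW
Energy = 1.564 kW × 12 h = 18.768 kWh
Cost = 18.768 kWh × £0.27/kWh = £5.07

£5.07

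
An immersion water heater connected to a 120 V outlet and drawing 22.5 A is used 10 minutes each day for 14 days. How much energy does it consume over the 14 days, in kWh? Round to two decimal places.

Power = 22.5 A × 120 V = 2700 W = 2.7 kW
Runtime = 10 min × 14 = 140 min = 2.333333… h
Energy = 2.7 kW × 2.333333… h = 6.3 kWh

6.30 kWh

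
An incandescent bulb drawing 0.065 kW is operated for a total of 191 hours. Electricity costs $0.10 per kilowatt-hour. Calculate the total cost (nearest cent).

Energy = 0.065 kW × 191 h = 12.415 kWh
Cost = 12.415 kWh × $0.10/kWh = $1.24

$1.24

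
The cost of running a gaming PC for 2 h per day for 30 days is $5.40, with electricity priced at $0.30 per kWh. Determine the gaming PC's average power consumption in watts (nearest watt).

Energy = $5.40 ÷ $0.30/kWh = 18 kWh
Runtime = 2 h/day × 30 days = 60 h
Power = 18 kWh ÷ 60 h = 0.3 kW = 300 W

300 W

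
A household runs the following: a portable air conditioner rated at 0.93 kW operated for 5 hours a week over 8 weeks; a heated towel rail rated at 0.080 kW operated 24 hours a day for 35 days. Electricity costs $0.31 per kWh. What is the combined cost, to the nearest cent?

$32.36

portable air conditioner: Runtime = 5 h/week × 8 weeks = 40 h
portable air conditioner: 0.93 kW × 40 h = 37.2 kWh
heated towel rail: Runtime = 24 h × 35 = 840 h
heated towel rail: 0.08 kW × 840 h = 67.2 kWh
Total energy = 104.4 kWh
Cost = 104.4 × $0.31 = $32.36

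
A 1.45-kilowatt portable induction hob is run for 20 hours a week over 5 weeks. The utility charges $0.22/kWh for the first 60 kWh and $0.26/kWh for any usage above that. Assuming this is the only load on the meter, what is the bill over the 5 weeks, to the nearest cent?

$35.30

Runtime = 20 h/week × 5 weeks = 100 h
Energy = 1.45 kW × 100 h = 145 kWh
Tier 1 (0–60 kWh): 60 × $0.22 = $13.2
Above 60 kWh: 85 × $0.26 = $22.1
Bill = $35.30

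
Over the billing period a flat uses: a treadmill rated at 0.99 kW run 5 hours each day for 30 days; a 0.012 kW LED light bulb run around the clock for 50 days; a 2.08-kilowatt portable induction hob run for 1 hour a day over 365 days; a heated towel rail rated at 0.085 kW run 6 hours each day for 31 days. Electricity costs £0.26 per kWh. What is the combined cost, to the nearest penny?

£243.86

treadmill: Runtime = 5 h/day × 30 days = 150 h
treadmill: 0.99 kW × 150 h = 148.5 kWh
LED light bulb: Runtime = 24 h × 50 = 1200 h
LED light bulb: 0.012 kW × 1200 h = 14.4 kWh
portable induction hob: Runtime = 1 h/day × 365 days = 365 h
portable induction hob: 2.08 kW × 365 h = 759.2 kWh
heated towel rail: Runtime = 6 h/day × 31 days = 186 h
heated towel rail: 0.085 kW × 186 h = 15.81 kWh
Total energy = 937.91 kWh
Cost = 937.91 × £0.26 = £243.86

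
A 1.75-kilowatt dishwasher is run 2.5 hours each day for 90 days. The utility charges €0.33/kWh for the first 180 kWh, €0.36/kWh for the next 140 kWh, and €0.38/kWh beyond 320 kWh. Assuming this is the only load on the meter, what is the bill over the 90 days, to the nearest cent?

Runtime = 2.5 h/day × 90 days = 225 h
Energy = 1.75 kW × 225 h = 393.75 kWh
Tier 1 (0–180 kWh): 180 × €0.33 = €59.4
Tier 2 (180–320 kWh): 140 × €0.36 = €50.4
Above 320 kWh: 73.75 × €0.38 = €28.025
Bill = €137.83

€137.83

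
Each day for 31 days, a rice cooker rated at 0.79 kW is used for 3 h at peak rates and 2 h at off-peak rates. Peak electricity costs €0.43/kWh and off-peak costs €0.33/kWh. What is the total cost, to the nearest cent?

Peak energy = 0.79 kW × 3 h × 31 = 73.47 kWh
Off-peak energy = 0.79 kW × 2 h × 31 = 48.98 kWh
Cost = 73.47 × €0.43 + 48.98 × €0.33 = €31.5921 + €16.1634 = €47.76

€47.76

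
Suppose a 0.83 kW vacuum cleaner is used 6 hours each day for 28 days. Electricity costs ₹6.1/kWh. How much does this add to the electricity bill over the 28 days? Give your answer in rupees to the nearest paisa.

₹850.58

Runtime = 6 h/day × 28 days = 168 h
Energy = 0.83 kW × 168 h = 139.44 kWh
Cost = 139.44 kWh × ₹6.1/kWh = ₹850.58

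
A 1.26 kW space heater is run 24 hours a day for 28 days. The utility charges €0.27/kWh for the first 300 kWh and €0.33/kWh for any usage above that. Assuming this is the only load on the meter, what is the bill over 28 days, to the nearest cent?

Runtime = 24 h × 28 = 672 h
Energy = 1.26 kW × 672 h = 846.72 kWh
Tier 1 (0–300 kWh): 300 × €0.27 = €81
Above 300 kWh: 546.72 × €0.33 = €180.4176
Bill = €261.42

€261.42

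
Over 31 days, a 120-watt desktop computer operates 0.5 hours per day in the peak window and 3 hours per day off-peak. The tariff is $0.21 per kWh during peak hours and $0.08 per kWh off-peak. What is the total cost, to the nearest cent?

Peak energy = 0.12 kW × 0.5 h × 31 = 1.86 kWh
Off-peak energy = 0.12 kW × 3 h × 31 = 11.16 kWh
Cost = 1.86 × $0.21 + 11.16 × $0.08 = $0.3906 + $0.8928 = $1.28

$1.28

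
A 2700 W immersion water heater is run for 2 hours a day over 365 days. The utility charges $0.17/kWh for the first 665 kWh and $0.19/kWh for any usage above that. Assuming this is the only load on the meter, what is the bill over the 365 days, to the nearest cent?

Runtime = 2 h/day × 365 days = 730 h
Energy = 2.7 kW × 730 h = 1971 kWh
Tier 1 (0–665 kWh): 665 × $0.17 = $113.05
Above 665 kWh: 1306 × $0.19 = $248.14
Bill = $361.19

$361.19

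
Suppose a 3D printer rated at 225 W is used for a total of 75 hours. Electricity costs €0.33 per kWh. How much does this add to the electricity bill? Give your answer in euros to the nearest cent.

€5.57

Energy = 0.225 kW × 75 h = 16.875 kWh
Cost = 16.875 kWh × €0.33/kWh = €5.57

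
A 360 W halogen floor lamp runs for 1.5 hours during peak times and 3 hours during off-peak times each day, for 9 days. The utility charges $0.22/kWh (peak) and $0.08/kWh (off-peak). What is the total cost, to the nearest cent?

$1.85

Peak energy = 0.36 kW × 1.5 h × 9 = 4.86 kWh
Off-peak energy = 0.36 kW × 3 h × 9 = 9.72 kWh
Cost = 4.86 × $0.22 + 9.72 × $0.08 = $1.0692 + $0.7776 = $1.85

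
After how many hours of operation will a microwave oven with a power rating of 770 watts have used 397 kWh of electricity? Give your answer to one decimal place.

Hours = 397 kWh ÷ 0.77 kW = 515.6 h

515.6 h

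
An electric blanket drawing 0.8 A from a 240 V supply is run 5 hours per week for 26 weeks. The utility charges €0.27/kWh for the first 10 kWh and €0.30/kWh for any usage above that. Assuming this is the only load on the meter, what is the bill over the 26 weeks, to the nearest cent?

€7.19

Power = 0.8 A × 240 V = 192 W = 0.192 kW
Runtime = 5 h/week × 26 weeks = 130 h
Energy = 0.192 kW × 130 h = 24.96 kWh
Tier 1 (0–10 kWh): 10 × €0.27 = €2.7
Above 10 kWh: 14.96 × €0.30 = €4.488
Bill = €7.19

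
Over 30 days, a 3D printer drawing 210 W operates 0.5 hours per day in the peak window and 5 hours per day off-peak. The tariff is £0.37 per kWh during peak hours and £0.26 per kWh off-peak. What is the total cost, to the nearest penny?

£9.36

Peak energy = 0.21 kW × 0.5 h × 30 = 3.15 kWh
Off-peak energy = 0.21 kW × 5 h × 30 = 31.5 kWh
Cost = 3.15 × £0.37 + 31.5 × £0.26 = £1.1655 + £8.19 = £9.36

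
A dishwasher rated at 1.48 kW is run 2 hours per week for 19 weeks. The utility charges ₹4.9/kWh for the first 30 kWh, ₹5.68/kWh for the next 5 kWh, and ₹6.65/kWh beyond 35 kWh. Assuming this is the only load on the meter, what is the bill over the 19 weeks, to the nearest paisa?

Runtime = 2 h/week × 19 weeks = 38 h
Energy = 1.48 kW × 38 h = 56.24 kWh
Tier 1 (0–30 kWh): 30 × ₹4.9 = ₹147
Tier 2 (30–35 kWh): 5 × ₹5.68 = ₹28.4
Above 35 kWh: 21.24 × ₹6.65 = ₹141.246
Bill = ₹316.65

₹316.65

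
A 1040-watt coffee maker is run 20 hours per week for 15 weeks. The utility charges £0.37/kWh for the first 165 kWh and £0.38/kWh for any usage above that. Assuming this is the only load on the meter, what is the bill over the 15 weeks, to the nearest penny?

£116.91

Runtime = 20 h/week × 15 weeks = 300 h
Energy = 1.04 kW × 300 h = 312 kWh
Tier 1 (0–165 kWh): 165 × £0.37 = £61.05
Above 165 kWh: 147 × £0.38 = £55.86
Bill = £116.91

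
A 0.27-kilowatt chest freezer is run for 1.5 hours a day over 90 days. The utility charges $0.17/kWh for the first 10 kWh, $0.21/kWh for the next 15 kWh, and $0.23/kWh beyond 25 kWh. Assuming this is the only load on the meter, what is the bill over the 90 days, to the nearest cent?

Runtime = 1.5 h/day × 90 days = 135 h
Energy = 0.27 kW × 135 h = 36.45 kWh
Tier 1 (0–10 kWh): 10 × $0.17 = $1.7
Tier 2 (10–25 kWh): 15 × $0.21 = $3.15
Above 25 kWh: 11.45 × $0.23 = $2.6335
Bill = $7.48

$7.48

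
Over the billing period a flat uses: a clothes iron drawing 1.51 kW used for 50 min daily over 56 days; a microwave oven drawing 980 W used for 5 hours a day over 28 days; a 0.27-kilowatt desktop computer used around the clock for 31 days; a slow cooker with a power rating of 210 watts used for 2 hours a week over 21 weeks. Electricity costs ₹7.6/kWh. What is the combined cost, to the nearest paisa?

₹3171.99

clothes iron: Runtime = 50 min × 56 = 2800 min = 46.666666… h
clothes iron: 1.51 kW × 46.666666… h = 70.466666… kWh
microwave oven: Runtime = 5 h/day × 28 days = 140 h
microwave oven: 0.98 kW × 140 h = 137.2 kWh
desktop computer: Runtime = 24 h × 31 = 744 h
desktop computer: 0.27 kW × 744 h = 200.88 kWh
slow cooker: Runtime = 2 h/week × 21 weeks = 42 h
slow cooker: 0.21 kW × 42 h = 8.82 kWh
Total energy = 417.366666… kWh
Cost = 417.366666… × ₹7.6 = ₹3171.99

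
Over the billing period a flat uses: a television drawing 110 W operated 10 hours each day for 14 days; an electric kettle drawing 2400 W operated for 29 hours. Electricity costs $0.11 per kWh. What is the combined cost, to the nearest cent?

television: Runtime = 10 h/day × 14 days = 140 h
television: 0.11 kW × 140 h = 15.4 kWh
electric kettle: 2.4 kW × 29 h = 69.6 kWh
Total energy = 85 kWh
Cost = 85 × $0.11 = $9.35

$9.35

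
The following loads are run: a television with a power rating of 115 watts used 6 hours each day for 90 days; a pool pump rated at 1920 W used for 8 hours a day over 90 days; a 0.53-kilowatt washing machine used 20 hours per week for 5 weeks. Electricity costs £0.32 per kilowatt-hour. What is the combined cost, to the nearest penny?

£479.20

television: Runtime = 6 h/day × 90 days = 540 h
television: 0.115 kW × 540 h = 62.1 kWh
pool pump: Runtime = 8 h/day × 90 days = 720 h
pool pump: 1.92 kW × 720 h = 1382.4 kWh
washing machine: Runtime = 20 h/week × 5 weeks = 100 h
washing machine: 0.53 kW × 100 h = 53 kWh
Total energy = 1497.5 kWh
Cost = 1497.5 × £0.32 = £479.20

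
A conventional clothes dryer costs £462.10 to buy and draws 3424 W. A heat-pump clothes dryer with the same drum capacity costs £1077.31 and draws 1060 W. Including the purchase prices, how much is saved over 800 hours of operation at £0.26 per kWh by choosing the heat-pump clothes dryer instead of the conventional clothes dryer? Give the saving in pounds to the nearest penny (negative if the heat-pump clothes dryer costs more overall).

conventional clothes dryer: £462.10 + (3424/1000) kW × 800 h × £0.26 = £462.10 + £712.192 = £1174.292
heat-pump clothes dryer: £1077.31 + (1060/1000) kW × 800 h × £0.26 = £1077.31 + £220.48 = £1297.79
Saving = £1174.292 − £1297.79 = −£123.498 → -£123.50

-£123.50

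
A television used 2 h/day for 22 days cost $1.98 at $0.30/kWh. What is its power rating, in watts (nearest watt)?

Energy = $1.98 ÷ $0.30/kWh = 6.6 kWh
Runtime = 2 h/day × 22 days = 44 h
Power = 6.6 kWh ÷ 44 h = 0.15 kW = 150 W

150 W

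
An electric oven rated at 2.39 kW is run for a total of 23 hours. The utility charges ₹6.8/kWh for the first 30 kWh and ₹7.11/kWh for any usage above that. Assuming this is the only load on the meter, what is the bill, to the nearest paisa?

Energy = 2.39 kW × 23 h = 54.97 kWh
Tier 1 (0–30 kWh): 30 × ₹6.8 = ₹204
Above 30 kWh: 24.97 × ₹7.11 = ₹177.5367
Bill = ₹381.54

₹381.54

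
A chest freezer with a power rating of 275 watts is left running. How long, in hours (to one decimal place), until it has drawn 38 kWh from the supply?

Hours = 38 kWh ÷ 0.275 kW = 138.2 h

138.2 h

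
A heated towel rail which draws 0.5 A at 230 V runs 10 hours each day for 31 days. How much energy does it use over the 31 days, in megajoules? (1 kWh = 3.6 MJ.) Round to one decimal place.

128.3 MJ

Power = 0.5 A × 230 V = 115 W = 0.115 kW
Runtime = 10 h/day × 31 days = 310 h
Energy = 0.115 kW × 310 h = 35.65 kWh
= 35.65 × 3.6 MJ = 128.3 MJ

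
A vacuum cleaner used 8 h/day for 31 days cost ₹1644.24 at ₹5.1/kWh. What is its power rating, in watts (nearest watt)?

1300 W

Energy = ₹1644.24 ÷ ₹5.1/kWh = 322.4 kWh
Runtime = 8 h/day × 31 days = 248 h
Power = 322.4 kWh ÷ 248 h = 1.3 kW = 1300 W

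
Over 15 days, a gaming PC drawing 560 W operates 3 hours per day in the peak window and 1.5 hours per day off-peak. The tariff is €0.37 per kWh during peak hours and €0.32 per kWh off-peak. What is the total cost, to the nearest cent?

Peak energy = 0.56 kW × 3 h × 15 = 25.2 kWh
Off-peak energy = 0.56 kW × 1.5 h × 15 = 12.6 kWh
Cost = 25.2 × €0.37 + 12.6 × €0.32 = €9.324 + €4.032 = €13.36

€13.36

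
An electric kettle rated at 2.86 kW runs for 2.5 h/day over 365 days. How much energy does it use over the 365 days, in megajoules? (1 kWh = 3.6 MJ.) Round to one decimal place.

9395.1 MJ

Runtime = 2.5 h/day × 365 days = 912.5 h
Energy = 2.86 kW × 912.5 h = 2609.75 kWh
= 2609.75 × 3.6 MJ = 9395.1 MJ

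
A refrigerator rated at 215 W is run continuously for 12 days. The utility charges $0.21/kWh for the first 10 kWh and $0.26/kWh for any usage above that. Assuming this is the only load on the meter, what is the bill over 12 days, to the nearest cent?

$15.60

Runtime = 24 h × 12 = 288 h
Energy = 0.215 kW × 288 h = 61.92 kWh
Tier 1 (0–10 kWh): 10 × $0.21 = $2.1
Above 10 kWh: 51.92 × $0.26 = $13.4992
Bill = $15.60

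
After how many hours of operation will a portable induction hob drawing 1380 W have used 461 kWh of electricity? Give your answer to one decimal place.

Hours = 461 kWh ÷ 1.38 kW = 334.1 h

334.1 h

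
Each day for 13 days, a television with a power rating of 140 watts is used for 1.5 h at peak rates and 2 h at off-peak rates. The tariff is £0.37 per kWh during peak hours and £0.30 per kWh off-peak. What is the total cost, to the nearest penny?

£2.10

Peak energy = 0.14 kW × 1.5 h × 13 = 2.73 kWh
Off-peak energy = 0.14 kW × 2 h × 13 = 3.64 kWh
Cost = 2.73 × £0.37 + 3.64 × £0.30 = £1.0101 + £1.092 = £2.10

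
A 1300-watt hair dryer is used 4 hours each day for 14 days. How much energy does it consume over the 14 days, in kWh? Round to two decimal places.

72.80 kWh

Runtime = 4 h/day × 14 days = 56 h
Energy = 1.3 kW × 56 h = 72.8 kWh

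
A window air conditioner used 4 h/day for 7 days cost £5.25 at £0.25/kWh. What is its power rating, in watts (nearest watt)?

Energy = £5.25 ÷ £0.25/kWh = 21 kWh
Runtime = 4 h/day × 7 days = 28 h
Power = 21 kWh ÷ 28 h = 0.75 kW = 750 W

750 W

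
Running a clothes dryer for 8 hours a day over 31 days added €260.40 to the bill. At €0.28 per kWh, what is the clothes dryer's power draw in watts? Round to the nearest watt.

Energy = €260.40 ÷ €0.28/kWh = 930 kWh
Runtime = 8 h/day × 31 days = 248 h
Power = 930 kWh ÷ 248 h = 3.75 kW = 3750 W

3750 W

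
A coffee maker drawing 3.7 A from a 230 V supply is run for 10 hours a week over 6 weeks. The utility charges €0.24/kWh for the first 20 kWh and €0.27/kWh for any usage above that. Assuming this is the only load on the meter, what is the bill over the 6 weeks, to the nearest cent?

Power = 3.7 A × 230 V = 851 W = 0.851 kW
Runtime = 10 h/week × 6 weeks = 60 h
Energy = 0.851 kW × 60 h = 51.06 kWh
Tier 1 (0–20 kWh): 20 × €0.24 = €4.8
Above 20 kWh: 31.06 × €0.27 = €8.3862
Bill = €13.19

€13.19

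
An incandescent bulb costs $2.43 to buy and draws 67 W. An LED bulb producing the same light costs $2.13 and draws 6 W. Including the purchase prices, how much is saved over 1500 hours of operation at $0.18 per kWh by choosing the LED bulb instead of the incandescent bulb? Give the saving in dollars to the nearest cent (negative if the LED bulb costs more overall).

incandescent bulb: $2.43 + (67/1000) kW × 1500 h × $0.18 = $2.43 + $18.09 = $20.52
LED bulb: $2.13 + (6/1000) kW × 1500 h × $0.18 = $2.13 + $1.62 = $3.75
Saving = $20.52 − $3.75 = $16.77

$16.77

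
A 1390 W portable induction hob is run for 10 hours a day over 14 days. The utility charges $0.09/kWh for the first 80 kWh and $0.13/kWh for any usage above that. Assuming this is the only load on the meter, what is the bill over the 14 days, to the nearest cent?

Runtime = 10 h/day × 14 days = 140 h
Energy = 1.39 kW × 140 h = 194.6 kWh
Tier 1 (0–80 kWh): 80 × $0.09 = $7.2
Above 80 kWh: 114.6 × $0.13 = $14.898
Bill = $22.10

$22.10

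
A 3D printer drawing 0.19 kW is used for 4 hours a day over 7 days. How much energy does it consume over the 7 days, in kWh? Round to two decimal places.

5.32 kWh

Runtime = 4 h/day × 7 days = 28 h
Energy = 0.19 kW × 28 h = 5.32 kWh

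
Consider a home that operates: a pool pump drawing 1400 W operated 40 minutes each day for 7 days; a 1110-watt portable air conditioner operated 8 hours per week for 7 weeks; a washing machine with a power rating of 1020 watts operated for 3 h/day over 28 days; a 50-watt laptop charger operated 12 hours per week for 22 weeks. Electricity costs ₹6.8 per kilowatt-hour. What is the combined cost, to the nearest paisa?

₹1139.50

pool pump: Runtime = 40 min × 7 = 280 min = 4.666666… h
pool pump: 1.4 kW × 4.666666… h = 6.533333… kWh
portable air conditioner: Runtime = 8 h/week × 7 weeks = 56 h
portable air conditioner: 1.11 kW × 56 h = 62.16 kWh
washing machine: Runtime = 3 h/day × 28 days = 84 h
washing machine: 1.02 kW × 84 h = 85.68 kWh
laptop charger: Runtime = 12 h/week × 22 weeks = 264 h
laptop charger: 0.05 kW × 264 h = 13.2 kWh
Total energy = 167.573333… kWh
Cost = 167.573333… × ₹6.8 = ₹1139.50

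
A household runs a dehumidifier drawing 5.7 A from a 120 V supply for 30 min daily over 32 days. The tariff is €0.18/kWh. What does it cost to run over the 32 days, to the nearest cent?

Power = 5.7 A × 120 V = 684 W = 0.684 kW
Runtime = 30 min × 32 = 960 min = 16 h
Energy = 0.684 kW × 16 h = 10.944 kWh
Cost = 10.944 kWh × €0.18/kWh = €1.97

€1.97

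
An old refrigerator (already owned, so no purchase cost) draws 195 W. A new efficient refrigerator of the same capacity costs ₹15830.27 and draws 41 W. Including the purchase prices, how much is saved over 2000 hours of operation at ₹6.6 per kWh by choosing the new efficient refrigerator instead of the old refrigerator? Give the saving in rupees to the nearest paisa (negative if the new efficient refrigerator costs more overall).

old refrigerator: ₹0.00 + (195/1000) kW × 2000 h × ₹6.6 = ₹0.00 + ₹2574 = ₹2574
new efficient refrigerator: ₹15830.27 + (41/1000) kW × 2000 h × ₹6.6 = ₹15830.27 + ₹541.2 = ₹16371.47
Saving = ₹2574 − ₹16371.47 = −₹13797.47

-₹13797.47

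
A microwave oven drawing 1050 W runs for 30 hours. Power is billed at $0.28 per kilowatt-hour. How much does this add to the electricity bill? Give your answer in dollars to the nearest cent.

$8.82

Energy = 1.05 kW × 30 h = 31.5 kWh
Cost = 31.5 kWh × $0.28/kWh = $8.82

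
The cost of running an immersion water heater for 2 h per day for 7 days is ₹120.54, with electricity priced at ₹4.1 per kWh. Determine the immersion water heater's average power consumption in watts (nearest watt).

2100 W

Energy = ₹120.54 ÷ ₹4.1/kWh = 29.4 kWh
Runtime = 2 h/day × 7 days = 14 h
Power = 29.4 kWh ÷ 14 h = 2.1 kW = 2100 W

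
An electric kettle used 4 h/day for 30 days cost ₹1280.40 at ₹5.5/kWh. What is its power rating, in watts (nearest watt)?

1940 W

Energy = ₹1280.40 ÷ ₹5.5/kWh = 232.8 kWh
Runtime = 4 h/day × 30 days = 120 h
Power = 232.8 kWh ÷ 120 h = 1.94 kW = 1940 W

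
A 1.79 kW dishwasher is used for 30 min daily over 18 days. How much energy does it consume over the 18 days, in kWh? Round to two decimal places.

16.11 kWh

Runtime = 30 min × 18 = 540 min = 9 h
Energy = 1.79 kW × 9 h = 16.11 kWh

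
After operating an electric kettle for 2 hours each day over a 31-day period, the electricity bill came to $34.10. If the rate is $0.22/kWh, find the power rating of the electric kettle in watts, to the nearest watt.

2500 W

Energy = $34.10 ÷ $0.22/kWh = 155 kWh
Runtime = 2 h/day × 31 days = 62 h
Power = 155 kWh ÷ 62 h = 2.5 kW = 2500 W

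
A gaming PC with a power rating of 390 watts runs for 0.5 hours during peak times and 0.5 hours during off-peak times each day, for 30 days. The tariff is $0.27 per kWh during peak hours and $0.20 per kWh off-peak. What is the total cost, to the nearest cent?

Peak energy = 0.39 kW × 0.5 h × 30 = 5.85 kWh
Off-peak energy = 0.39 kW × 0.5 h × 30 = 5.85 kWh
Cost = 5.85 × $0.27 + 5.85 × $0.20 = $1.5795 + $1.17 = $2.75

$2.75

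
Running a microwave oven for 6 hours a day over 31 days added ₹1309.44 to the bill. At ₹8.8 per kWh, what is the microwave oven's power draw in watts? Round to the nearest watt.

Energy = ₹1309.44 ÷ ₹8.8/kWh = 148.8 kWh
Runtime = 6 h/day × 31 days = 186 h
Power = 148.8 kWh ÷ 186 h = 0.8 kW = 800 W

800 W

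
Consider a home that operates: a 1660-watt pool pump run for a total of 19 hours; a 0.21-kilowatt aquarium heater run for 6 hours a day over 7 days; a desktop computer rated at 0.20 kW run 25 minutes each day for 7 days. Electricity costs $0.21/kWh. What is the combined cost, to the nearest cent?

pool pump: 1.66 kW × 19 h = 31.54 kWh
aquarium heater: Runtime = 6 h/day × 7 days = 42 h
aquarium heater: 0.21 kW × 42 h = 8.82 kWh
desktop computer: Runtime = 25 min × 7 = 175 min = 2.916666… h
desktop computer: 0.2 kW × 2.916666… h = 0.583333… kWh
Total energy = 40.943333… kWh
Cost = 40.943333… × $0.21 = $8.60

$8.60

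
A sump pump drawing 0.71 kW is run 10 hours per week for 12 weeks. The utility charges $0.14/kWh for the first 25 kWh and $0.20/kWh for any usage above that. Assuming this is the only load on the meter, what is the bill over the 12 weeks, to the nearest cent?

Runtime = 10 h/week × 12 weeks = 120 h
Energy = 0.71 kW × 120 h = 85.2 kWh
Tier 1 (0–25 kWh): 25 × $0.14 = $3.5
Above 25 kWh: 60.2 × $0.20 = $12.04
Bill = $15.54

$15.54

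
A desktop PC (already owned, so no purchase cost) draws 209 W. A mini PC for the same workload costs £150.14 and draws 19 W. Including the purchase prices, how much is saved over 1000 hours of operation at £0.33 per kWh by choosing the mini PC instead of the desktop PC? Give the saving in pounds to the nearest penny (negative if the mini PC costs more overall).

-£87.44

desktop PC: £0.00 + (209/1000) kW × 1000 h × £0.33 = £0.00 + £68.97 = £68.97
mini PC: £150.14 + (19/1000) kW × 1000 h × £0.33 = £150.14 + £6.27 = £156.41
Saving = £68.97 − £156.41 = −£87.44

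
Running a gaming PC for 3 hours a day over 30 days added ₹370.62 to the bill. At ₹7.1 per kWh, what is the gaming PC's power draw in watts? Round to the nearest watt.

Energy = ₹370.62 ÷ ₹7.1/kWh = 52.2 kWh
Runtime = 3 h/day × 30 days = 90 h
Power = 52.2 kWh ÷ 90 h = 0.58 kW = 580 W

580 W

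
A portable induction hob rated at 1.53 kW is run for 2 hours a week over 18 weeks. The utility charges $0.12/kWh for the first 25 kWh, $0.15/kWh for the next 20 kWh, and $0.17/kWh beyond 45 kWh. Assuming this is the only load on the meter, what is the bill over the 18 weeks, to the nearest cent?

$7.71

Runtime = 2 h/week × 18 weeks = 36 h
Energy = 1.53 kW × 36 h = 55.08 kWh
Tier 1 (0–25 kWh): 25 × $0.12 = $3
Tier 2 (25–45 kWh): 20 × $0.15 = $3
Above 45 kWh: 10.08 × $0.17 = $1.7136
Bill = $7.71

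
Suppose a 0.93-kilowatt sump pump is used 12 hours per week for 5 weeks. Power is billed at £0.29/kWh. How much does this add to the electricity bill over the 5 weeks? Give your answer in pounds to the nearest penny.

£16.18

Runtime = 12 h/week × 5 weeks = 60 h
Energy = 0.93 kW × 60 h = 55.8 kWh
Cost = 55.8 kWh × £0.29/kWh = £16.18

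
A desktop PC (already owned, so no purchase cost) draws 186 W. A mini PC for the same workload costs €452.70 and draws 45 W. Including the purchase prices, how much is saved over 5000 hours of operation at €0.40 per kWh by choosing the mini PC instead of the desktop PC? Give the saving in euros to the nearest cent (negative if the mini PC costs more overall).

-€170.70

desktop PC: €0.00 + (186/1000) kW × 5000 h × €0.40 = €0.00 + €372 = €372
mini PC: €452.70 + (45/1000) kW × 5000 h × €0.40 = €452.70 + €90 = €542.7
Saving = €372 − €542.7 = −€170.7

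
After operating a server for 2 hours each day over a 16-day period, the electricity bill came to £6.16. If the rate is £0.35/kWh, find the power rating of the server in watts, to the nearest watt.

Energy = £6.16 ÷ £0.35/kWh = 17.6 kWh
Runtime = 2 h/day × 16 days = 32 h
Power = 17.6 kWh ÷ 32 h = 0.55 kW = 550 W

550 W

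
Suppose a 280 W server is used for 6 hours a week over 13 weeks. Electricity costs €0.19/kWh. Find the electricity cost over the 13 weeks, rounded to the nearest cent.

€4.15

Runtime = 6 h/week × 13 weeks = 78 h
Energy = 0.28 kW × 78 h = 21.84 kWh
Cost = 21.84 kWh × €0.19/kWh = €4.15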